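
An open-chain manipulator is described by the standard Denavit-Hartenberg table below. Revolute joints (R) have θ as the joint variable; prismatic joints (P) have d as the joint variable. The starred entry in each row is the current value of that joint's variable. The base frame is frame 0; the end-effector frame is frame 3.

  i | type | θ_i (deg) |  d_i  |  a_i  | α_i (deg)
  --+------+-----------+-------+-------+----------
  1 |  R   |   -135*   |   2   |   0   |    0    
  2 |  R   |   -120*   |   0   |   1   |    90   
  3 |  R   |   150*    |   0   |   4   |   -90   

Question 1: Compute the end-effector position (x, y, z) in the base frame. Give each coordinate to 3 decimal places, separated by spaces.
after link 1: o_1 = (0.0000, 0.0000, 2.0000)
after link 2: o_2 = (-0.2588, 0.9659, 2.0000)
after link 3: o_3 = (0.6378, -2.3801, 4.0000)

0.638 -2.380 4.000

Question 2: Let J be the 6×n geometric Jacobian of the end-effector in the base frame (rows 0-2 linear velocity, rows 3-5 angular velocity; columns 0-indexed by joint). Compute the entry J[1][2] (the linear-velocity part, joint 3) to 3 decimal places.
axis z_2 = (0.9659,0.2588,0.0000); lever o_n−o_2 = (0.8966,-3.3461,2.0000)
cross product → J_v[:, 2] = (0.5176,-1.9319,-3.4641)
J_ω[:, 2] = z_2
entry J[1][2] = -1.9319

-1.932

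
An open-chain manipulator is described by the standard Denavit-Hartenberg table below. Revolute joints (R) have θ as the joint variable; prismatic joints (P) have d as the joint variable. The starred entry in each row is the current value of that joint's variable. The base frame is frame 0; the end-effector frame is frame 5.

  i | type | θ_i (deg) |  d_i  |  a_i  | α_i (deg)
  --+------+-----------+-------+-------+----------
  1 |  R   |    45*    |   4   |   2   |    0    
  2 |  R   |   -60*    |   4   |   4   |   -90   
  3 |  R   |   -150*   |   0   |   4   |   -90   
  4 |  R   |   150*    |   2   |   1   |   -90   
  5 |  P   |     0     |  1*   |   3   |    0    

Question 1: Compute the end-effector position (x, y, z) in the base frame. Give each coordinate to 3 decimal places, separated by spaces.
5.920 -0.967 9.750

after link 1: o_1 = (1.4142, 1.4142, 4.0000)
after link 2: o_2 = (5.2779, 0.3789, 8.0000)
after link 3: o_3 = (1.9319, 1.2755, 10.0000)
after link 4: o_4 = (3.4928, 0.3396, 11.2990)
after link 5: o_5 = (5.9203, -0.9672, 9.7500)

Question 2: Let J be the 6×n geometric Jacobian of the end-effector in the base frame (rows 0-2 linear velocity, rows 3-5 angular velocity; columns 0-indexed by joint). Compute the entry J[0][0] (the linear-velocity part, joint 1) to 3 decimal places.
0.967

axis z_0 = ẑ; lever o_n−o_0 = (5.9203,-0.9672,9.7500)
cross product → J_v[:, 0] = (0.9672,5.9203,-0.0000)
J_ω[:, 0] = z_0
entry J[0][0] = 0.9672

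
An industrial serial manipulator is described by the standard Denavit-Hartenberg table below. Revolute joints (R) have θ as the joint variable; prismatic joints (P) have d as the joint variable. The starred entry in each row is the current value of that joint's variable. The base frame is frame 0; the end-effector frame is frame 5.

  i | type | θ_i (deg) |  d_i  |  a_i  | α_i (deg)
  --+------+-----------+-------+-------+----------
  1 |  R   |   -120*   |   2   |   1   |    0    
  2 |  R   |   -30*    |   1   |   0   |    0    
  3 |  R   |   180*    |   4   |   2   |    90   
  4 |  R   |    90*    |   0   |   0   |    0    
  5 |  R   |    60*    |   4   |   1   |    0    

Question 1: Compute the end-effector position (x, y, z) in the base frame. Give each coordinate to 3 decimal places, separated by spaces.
after link 1: o_1 = (-0.5000, -0.8660, 2.0000)
after link 2: o_2 = (-0.5000, -0.8660, 3.0000)
after link 3: o_3 = (1.2321, 0.1340, 7.0000)
after link 4: o_4 = (1.2321, 0.1340, 7.0000)
after link 5: o_5 = (2.4821, -3.7631, 7.5000)

2.482 -3.763 7.500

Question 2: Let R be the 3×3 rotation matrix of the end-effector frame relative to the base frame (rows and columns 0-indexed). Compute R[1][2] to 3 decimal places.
-0.866

End-effector z-axis (col 2 of R) = (0.5000,-0.8660,0.0000)
R[1][2] = -0.8660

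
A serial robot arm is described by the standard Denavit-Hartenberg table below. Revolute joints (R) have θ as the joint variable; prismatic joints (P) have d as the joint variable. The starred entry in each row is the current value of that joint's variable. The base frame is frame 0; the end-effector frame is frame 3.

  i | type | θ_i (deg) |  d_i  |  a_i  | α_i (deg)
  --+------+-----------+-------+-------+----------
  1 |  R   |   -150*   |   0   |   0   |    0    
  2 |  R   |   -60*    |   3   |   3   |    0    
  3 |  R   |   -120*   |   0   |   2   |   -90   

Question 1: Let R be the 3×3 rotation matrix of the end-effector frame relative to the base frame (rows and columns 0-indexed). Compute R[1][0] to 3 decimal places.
0.500

End-effector x-axis (col 0 of R) = (0.8660,0.5000,0.0000)
R[1][0] = 0.5000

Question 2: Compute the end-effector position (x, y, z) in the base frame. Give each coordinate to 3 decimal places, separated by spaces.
-0.866 2.500 3.000

after link 1: o_1 = (0.0000, 0.0000, 0.0000)
after link 2: o_2 = (-2.5981, 1.5000, 3.0000)
after link 3: o_3 = (-0.8660, 2.5000, 3.0000)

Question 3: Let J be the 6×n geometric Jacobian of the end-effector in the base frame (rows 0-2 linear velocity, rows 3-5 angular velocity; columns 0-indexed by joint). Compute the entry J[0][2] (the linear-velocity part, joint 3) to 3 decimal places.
axis z_2 = (0.0000,0.0000,1.0000); lever o_n−o_2 = (1.7321,1.0000,0.0000)
cross product → J_v[:, 2] = (-1.0000,1.7321,0.0000)
J_ω[:, 2] = z_2
entry J[0][2] = -1.0000

-1.000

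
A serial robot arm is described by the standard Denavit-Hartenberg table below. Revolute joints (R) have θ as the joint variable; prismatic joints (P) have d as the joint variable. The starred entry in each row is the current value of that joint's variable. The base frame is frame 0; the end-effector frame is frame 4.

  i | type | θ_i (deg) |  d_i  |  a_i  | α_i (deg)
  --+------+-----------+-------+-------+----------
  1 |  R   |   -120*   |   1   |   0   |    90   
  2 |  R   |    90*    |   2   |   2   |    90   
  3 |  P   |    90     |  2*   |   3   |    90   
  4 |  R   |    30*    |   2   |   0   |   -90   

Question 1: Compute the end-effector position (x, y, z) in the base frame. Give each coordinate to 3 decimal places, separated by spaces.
-5.330 0.768 5.000

after link 1: o_1 = (0.0000, 0.0000, 1.0000)
after link 2: o_2 = (-1.7321, 1.0000, 3.0000)
after link 3: o_3 = (-5.3301, 0.7679, 3.0000)
after link 4: o_4 = (-5.3301, 0.7679, 5.0000)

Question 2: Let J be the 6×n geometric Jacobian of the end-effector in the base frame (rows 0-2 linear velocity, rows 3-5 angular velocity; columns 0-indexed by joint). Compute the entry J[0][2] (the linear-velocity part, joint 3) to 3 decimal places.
-0.500

prismatic axis z_2 = (-0.5000,-0.8660,-0.0000)
J_v[:, 2] = z_2; J_ω[:, 2] = (0,0,0)
entry J[0][2] = -0.5000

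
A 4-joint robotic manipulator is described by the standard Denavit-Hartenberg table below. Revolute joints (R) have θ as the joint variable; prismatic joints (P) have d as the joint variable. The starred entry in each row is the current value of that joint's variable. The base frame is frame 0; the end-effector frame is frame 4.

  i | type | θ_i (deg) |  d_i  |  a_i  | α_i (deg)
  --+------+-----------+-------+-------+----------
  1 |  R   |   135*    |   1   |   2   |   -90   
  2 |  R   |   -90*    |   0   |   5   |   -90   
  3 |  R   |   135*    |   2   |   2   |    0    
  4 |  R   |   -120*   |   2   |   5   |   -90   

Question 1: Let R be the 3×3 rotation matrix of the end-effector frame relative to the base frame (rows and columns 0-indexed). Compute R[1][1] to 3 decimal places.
End-effector y-axis (col 1 of R) = (0.7071,-0.7071,0.0000)
R[1][1] = -0.7071

-0.707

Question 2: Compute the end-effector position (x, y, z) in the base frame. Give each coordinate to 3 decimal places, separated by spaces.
after link 1: o_1 = (-1.4142, 1.4142, 1.0000)
after link 2: o_2 = (-1.4142, 1.4142, 6.0000)
after link 3: o_3 = (-1.8284, 3.8284, 4.5858)
after link 4: o_4 = (-2.3276, 6.1577, 9.4154)

-2.328 6.158 9.415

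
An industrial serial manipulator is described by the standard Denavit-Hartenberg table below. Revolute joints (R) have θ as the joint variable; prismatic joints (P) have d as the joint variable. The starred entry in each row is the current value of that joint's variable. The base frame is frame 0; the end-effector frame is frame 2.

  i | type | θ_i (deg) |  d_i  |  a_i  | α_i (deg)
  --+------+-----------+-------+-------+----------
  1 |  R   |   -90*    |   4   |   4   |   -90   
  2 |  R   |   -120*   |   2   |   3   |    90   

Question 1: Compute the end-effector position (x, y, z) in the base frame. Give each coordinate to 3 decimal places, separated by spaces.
2.000 -2.500 6.598

after link 1: o_1 = (0.0000, -4.0000, 4.0000)
after link 2: o_2 = (2.0000, -2.5000, 6.5981)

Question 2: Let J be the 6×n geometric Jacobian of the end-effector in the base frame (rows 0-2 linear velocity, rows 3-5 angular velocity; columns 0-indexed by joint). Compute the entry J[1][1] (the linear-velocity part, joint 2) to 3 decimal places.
axis z_1 = (1.0000,0.0000,0.0000); lever o_n−o_1 = (2.0000,1.5000,2.5981)
cross product → J_v[:, 1] = (0.0000,-2.5981,1.5000)
J_ω[:, 1] = z_1
entry J[1][1] = -2.5981

-2.598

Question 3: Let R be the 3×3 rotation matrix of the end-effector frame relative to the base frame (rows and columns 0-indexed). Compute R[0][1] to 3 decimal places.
1.000

End-effector y-axis (col 1 of R) = (1.0000,0.0000,0.0000)
R[0][1] = 1.0000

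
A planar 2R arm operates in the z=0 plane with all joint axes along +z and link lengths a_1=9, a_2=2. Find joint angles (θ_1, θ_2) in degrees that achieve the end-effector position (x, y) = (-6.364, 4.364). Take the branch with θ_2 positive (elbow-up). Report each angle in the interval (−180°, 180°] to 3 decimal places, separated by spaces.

135.000 134.998

cos θ_2 = (59.5450−9²−2²)/(2·9·2) = -0.7071; θ_2 = 134.9981° (elbow-up)
β = atan2(4.3640,-6.3640) = 145.5603°; ψ = atan2(1.4143,7.5858) = 10.5607°
θ_1 = β − ψ = 134.9996°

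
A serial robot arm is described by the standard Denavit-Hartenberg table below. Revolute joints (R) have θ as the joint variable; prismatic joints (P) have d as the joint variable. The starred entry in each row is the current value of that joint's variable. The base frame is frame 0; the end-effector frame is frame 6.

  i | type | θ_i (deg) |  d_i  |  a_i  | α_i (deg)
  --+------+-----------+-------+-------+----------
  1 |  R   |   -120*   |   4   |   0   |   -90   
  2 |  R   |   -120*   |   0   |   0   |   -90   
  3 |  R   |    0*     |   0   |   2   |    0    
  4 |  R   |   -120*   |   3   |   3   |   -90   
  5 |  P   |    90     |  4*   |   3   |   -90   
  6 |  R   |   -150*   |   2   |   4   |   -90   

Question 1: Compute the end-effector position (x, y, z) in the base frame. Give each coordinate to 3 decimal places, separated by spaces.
after link 1: o_1 = (0.0000, 0.0000, 4.0000)
after link 2: o_2 = (0.0000, 0.0000, 4.0000)
after link 3: o_3 = (0.5000, 0.8660, 5.7321)
after link 4: o_4 = (1.0760, -3.3325, 5.9330)
after link 5: o_5 = (4.9731, -0.5825, 7.4330)
after link 6: o_6 = (3.5221, -1.6316, 11.5311)

3.522 -1.632 11.531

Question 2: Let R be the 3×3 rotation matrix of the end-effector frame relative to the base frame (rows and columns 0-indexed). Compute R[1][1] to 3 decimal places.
End-effector y-axis (col 1 of R) = (0.6250,-0.6495,-0.4330)
R[1][1] = -0.6495

-0.650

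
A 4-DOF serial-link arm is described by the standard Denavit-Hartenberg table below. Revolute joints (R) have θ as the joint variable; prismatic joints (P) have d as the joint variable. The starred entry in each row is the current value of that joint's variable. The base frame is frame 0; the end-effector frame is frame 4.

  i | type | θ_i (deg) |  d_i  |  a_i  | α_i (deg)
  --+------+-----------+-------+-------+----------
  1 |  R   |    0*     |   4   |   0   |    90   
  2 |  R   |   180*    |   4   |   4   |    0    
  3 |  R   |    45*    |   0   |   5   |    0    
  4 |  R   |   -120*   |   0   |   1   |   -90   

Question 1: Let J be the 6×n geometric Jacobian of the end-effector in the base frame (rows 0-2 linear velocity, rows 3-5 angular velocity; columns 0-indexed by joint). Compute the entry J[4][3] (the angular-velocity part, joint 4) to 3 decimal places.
-1.000

axis z_3 = (0.0000,-1.0000,0.0000); lever o_n−o_3 = (-0.2588,0.0000,0.9659)
cross product → J_v[:, 3] = (-0.9659,-0.0000,-0.2588)
J_ω[:, 3] = z_3
entry J[4][3] = -1.0000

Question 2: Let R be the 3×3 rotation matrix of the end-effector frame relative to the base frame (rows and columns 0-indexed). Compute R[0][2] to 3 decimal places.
-0.966

End-effector z-axis (col 2 of R) = (-0.9659,-0.0000,-0.2588)
R[0][2] = -0.9659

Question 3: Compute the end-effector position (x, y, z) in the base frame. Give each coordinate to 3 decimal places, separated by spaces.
-7.794 -4.000 1.430

after link 1: o_1 = (0.0000, 0.0000, 4.0000)
after link 2: o_2 = (-4.0000, -4.0000, 4.0000)
after link 3: o_3 = (-7.5355, -4.0000, 0.4645)
after link 4: o_4 = (-7.7944, -4.0000, 1.4304)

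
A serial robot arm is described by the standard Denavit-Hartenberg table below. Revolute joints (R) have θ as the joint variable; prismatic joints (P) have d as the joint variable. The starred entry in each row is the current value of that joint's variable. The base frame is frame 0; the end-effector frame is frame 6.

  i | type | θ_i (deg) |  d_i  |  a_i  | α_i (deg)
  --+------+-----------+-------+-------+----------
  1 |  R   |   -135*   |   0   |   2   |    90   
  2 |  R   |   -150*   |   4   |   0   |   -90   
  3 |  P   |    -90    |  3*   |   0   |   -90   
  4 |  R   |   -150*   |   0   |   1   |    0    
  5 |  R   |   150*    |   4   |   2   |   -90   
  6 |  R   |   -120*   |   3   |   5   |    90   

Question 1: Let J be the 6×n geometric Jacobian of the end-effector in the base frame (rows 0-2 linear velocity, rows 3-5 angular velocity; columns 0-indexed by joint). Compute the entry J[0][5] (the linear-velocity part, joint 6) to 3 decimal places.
axis z_5 = (0.3536,0.3536,0.8660); lever o_n−o_5 = (5.4801,1.9445,0.4330)
cross product → J_v[:, 5] = (-1.5309,4.5928,-1.2500)
J_ω[:, 5] = z_5
entry J[0][5] = -1.5309

-1.531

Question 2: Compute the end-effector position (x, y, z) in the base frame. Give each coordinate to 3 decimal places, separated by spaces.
1.648 5.373 -4.598

after link 1: o_1 = (-1.4142, -1.4142, 0.0000)
after link 2: o_2 = (-4.2426, 1.4142, 0.0000)
after link 3: o_3 = (-5.3033, 0.3536, -2.5981)
after link 4: o_4 = (-4.8677, -0.4356, -3.0311)
after link 5: o_5 = (-3.8324, 3.4281, -5.0311)
after link 6: o_6 = (1.6476, 5.3727, -4.5981)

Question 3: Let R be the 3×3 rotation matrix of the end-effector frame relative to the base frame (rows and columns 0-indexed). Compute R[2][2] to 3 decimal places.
End-effector z-axis (col 2 of R) = (0.3062,-0.9186,0.2500)
R[2][2] = 0.2500

0.250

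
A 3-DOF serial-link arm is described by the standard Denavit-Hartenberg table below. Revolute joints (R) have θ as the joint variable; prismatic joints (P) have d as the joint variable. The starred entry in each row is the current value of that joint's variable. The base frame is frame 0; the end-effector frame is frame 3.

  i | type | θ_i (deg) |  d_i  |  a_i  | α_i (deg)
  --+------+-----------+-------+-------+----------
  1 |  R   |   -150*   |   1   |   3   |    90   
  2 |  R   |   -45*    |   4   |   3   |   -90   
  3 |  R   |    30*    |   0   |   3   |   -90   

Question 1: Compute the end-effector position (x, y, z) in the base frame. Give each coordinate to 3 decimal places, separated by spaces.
-7.276 -1.314 -2.958

after link 1: o_1 = (-2.5981, -1.5000, 1.0000)
after link 2: o_2 = (-6.4352, 0.9034, -1.1213)
after link 3: o_3 = (-7.2762, -1.3142, -2.9584)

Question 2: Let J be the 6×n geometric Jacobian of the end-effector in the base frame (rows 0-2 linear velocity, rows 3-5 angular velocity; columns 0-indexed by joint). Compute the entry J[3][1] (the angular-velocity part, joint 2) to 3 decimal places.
-0.500

axis z_1 = (-0.5000,0.8660,0.0000); lever o_n−o_1 = (-4.6781,0.1858,-3.9584)
cross product → J_v[:, 1] = (-3.4281,-1.9792,3.9584)
J_ω[:, 1] = z_1
entry J[3][1] = -0.5000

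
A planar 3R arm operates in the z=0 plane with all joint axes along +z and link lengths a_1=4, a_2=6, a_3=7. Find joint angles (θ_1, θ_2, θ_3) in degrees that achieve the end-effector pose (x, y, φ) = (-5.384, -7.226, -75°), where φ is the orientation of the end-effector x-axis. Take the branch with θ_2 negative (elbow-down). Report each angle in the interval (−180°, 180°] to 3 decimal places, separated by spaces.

-119.992 -90.007 134.999

wrist centre = target − a_3·(cos φ, sin φ) = (-7.1957, -0.4645)
cos θ_2 = (51.9944−4²−6²)/(2·4·6) = -0.0001; θ_2 = -90.0067° (elbow-down)
β = atan2(-0.4645,-7.1957) = -176.3064°; ψ = atan2(-6.0000,3.9993) = -56.3146°
θ_1 = β − ψ = -119.9918°
θ_3 = φ − θ_1 − θ_2 = 134.9985° (wrapped to (-180°,180°])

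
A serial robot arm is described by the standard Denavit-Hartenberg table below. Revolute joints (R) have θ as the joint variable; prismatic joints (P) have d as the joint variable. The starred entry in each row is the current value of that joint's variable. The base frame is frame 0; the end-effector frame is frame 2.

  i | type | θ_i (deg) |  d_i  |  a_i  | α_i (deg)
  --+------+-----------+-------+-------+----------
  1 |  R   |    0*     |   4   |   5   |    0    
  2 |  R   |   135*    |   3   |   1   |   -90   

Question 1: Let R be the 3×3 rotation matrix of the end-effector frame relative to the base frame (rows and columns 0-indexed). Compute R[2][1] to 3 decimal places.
-1.000

End-effector y-axis (col 1 of R) = (-0.0000,-0.0000,-1.0000)
R[2][1] = -1.0000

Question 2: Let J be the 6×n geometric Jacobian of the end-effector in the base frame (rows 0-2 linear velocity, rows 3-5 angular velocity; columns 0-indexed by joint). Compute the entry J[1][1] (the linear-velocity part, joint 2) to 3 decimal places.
axis z_1 = (0.0000,0.0000,1.0000); lever o_n−o_1 = (-0.7071,0.7071,3.0000)
cross product → J_v[:, 1] = (-0.7071,-0.7071,0.0000)
J_ω[:, 1] = z_1
entry J[1][1] = -0.7071

-0.707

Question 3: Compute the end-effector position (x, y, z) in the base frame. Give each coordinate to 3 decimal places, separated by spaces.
4.293 0.707 7.000

after link 1: o_1 = (5.0000, 0.0000, 4.0000)
after link 2: o_2 = (4.2929, 0.7071, 7.0000)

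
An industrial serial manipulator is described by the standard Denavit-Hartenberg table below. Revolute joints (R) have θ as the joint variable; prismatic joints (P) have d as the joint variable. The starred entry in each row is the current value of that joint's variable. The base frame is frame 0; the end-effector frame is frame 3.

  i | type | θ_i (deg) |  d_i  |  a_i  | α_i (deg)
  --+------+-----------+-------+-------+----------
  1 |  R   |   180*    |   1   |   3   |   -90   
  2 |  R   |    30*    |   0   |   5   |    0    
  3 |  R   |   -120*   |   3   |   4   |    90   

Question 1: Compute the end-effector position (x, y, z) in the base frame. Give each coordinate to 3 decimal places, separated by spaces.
after link 1: o_1 = (-3.0000, 0.0000, 1.0000)
after link 2: o_2 = (-7.3301, 0.0000, -1.5000)
after link 3: o_3 = (-7.3301, -3.0000, 2.5000)

-7.330 -3.000 2.500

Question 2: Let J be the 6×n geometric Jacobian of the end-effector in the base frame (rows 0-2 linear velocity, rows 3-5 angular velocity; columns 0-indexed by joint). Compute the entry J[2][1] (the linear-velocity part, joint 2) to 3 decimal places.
-4.330

axis z_1 = (-0.0000,-1.0000,0.0000); lever o_n−o_1 = (-4.3301,-3.0000,1.5000)
cross product → J_v[:, 1] = (-1.5000,-0.0000,-4.3301)
J_ω[:, 1] = z_1
entry J[2][1] = -4.3301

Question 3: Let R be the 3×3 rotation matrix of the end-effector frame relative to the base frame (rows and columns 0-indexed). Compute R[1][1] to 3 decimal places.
-1.000

End-effector y-axis (col 1 of R) = (-0.0000,-1.0000,0.0000)
R[1][1] = -1.0000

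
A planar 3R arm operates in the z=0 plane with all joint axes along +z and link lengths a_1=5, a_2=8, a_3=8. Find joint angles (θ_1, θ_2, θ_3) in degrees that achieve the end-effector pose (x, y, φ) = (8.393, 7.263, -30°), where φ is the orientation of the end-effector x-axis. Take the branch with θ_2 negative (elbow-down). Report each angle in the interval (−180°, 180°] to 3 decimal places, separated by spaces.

120.179 -59.999 -90.179

wrist centre = target − a_3·(cos φ, sin φ) = (1.4648, 11.2630)
cos θ_2 = (129.0008−5²−8²)/(2·5·8) = 0.5000; θ_2 = -59.9993° (elbow-down)
β = atan2(11.2630,1.4648) = 82.5901°; ψ = atan2(-6.9282,9.0001) = -37.5887°
θ_1 = β − ψ = 120.1787°
θ_3 = φ − θ_1 − θ_2 = -90.1794° (wrapped to (-180°,180°])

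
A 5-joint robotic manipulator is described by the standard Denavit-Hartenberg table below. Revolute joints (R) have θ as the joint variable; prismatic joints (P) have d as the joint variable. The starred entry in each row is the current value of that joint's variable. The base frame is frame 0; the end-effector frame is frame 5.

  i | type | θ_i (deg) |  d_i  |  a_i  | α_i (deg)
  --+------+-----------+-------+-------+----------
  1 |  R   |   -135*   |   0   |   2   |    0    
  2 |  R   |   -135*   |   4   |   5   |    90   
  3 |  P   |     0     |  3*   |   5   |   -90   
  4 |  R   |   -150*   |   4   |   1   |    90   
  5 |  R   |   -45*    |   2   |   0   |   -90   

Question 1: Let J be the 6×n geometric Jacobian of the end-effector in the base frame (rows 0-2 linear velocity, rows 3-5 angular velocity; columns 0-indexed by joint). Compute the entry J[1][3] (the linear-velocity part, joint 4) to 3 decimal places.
-1.232

axis z_3 = (0.0000,0.0000,1.0000); lever o_n−o_3 = (-1.2321,-1.8660,4.0000)
cross product → J_v[:, 3] = (1.8660,-1.2321,0.0000)
J_ω[:, 3] = z_3
entry J[1][3] = -1.2321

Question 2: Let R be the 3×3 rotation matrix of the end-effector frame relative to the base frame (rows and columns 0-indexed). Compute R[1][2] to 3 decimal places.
-0.612

End-effector z-axis (col 2 of R) = (0.3536,-0.6124,0.7071)
R[1][2] = -0.6124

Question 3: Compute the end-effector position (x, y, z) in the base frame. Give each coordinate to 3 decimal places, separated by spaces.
after link 1: o_1 = (-1.4142, -1.4142, 0.0000)
after link 2: o_2 = (-1.4142, 3.5858, 4.0000)
after link 3: o_3 = (1.5858, 8.5858, 4.0000)
after link 4: o_4 = (2.0858, 7.7198, 8.0000)
after link 5: o_5 = (0.3537, 6.7198, 8.0000)

0.354 6.720 8.000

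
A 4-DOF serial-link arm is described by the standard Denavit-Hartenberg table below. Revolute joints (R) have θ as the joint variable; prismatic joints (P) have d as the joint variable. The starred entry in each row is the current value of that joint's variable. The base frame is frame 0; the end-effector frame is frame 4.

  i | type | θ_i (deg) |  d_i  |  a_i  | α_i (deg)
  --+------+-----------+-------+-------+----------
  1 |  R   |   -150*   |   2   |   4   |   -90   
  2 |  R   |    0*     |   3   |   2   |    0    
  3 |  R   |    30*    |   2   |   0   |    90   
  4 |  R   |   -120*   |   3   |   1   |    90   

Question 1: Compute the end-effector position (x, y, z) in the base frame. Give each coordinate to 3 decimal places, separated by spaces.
-4.053 -7.114 4.848

after link 1: o_1 = (-3.4641, -2.0000, 2.0000)
after link 2: o_2 = (-3.6962, -5.5981, 2.0000)
after link 3: o_3 = (-2.6962, -7.3301, 2.0000)
after link 4: o_4 = (-4.0532, -7.1136, 4.8481)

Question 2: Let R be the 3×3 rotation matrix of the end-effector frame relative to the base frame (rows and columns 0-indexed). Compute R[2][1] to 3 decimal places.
0.866

End-effector y-axis (col 1 of R) = (-0.4330,-0.2500,0.8660)
R[2][1] = 0.8660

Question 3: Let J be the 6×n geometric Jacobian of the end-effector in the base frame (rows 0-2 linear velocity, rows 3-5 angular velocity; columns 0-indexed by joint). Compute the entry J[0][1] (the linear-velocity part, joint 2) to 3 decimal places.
axis z_1 = (0.5000,-0.8660,0.0000); lever o_n−o_1 = (-0.5891,-5.1136,2.8481)
cross product → J_v[:, 1] = (-2.4665,-1.4240,-3.0670)
J_ω[:, 1] = z_1
entry J[0][1] = -2.4665

-2.467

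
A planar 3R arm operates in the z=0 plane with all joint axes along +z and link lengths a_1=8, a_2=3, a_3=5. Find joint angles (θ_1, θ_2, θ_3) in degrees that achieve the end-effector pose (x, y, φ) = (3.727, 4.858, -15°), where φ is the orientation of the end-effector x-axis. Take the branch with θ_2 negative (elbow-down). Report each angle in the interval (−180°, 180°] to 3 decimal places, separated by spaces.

wrist centre = target − a_3·(cos φ, sin φ) = (-1.1026, 6.1521)
cos θ_2 = (39.0641−8²−3²)/(2·8·3) = -0.7070; θ_2 = -134.9912° (elbow-down)
β = atan2(6.1521,-1.1026) = 100.1611°; ψ = atan2(-2.1216,5.8790) = -19.8438°
θ_1 = β − ψ = 120.0049°
θ_3 = φ − θ_1 − θ_2 = -0.0137° (wrapped to (-180°,180°])

120.005 -134.991 -0.014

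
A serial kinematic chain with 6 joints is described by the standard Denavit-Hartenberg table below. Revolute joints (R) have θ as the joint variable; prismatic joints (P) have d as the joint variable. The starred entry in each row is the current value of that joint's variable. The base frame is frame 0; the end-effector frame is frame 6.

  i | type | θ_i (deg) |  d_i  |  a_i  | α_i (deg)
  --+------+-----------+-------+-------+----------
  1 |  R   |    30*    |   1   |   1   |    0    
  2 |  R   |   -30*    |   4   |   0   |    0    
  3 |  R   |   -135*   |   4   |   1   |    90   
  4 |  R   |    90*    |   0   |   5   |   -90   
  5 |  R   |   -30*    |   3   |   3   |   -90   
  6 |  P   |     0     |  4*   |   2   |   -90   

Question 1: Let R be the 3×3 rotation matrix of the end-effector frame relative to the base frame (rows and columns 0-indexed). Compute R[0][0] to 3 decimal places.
End-effector x-axis (col 0 of R) = (-0.3536,0.3536,0.8660)
R[0][0] = -0.3536

-0.354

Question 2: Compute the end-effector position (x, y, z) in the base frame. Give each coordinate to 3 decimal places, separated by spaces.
after link 1: o_1 = (0.8660, 0.5000, 1.0000)
after link 2: o_2 = (0.8660, 0.5000, 5.0000)
after link 3: o_3 = (0.1589, -0.2071, 9.0000)
after link 4: o_4 = (0.1589, -0.2071, 14.0000)
after link 5: o_5 = (1.2196, 2.9749, 16.5981)
after link 6: o_6 = (2.9620, 1.2325, 20.3301)

2.962 1.232 20.330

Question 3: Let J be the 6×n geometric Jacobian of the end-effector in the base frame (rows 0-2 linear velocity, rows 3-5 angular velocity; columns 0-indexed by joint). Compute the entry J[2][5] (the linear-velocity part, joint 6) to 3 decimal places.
prismatic axis z_5 = (0.6124,-0.6124,0.5000)
J_v[:, 5] = z_5; J_ω[:, 5] = (0,0,0)
entry J[2][5] = 0.5000

0.500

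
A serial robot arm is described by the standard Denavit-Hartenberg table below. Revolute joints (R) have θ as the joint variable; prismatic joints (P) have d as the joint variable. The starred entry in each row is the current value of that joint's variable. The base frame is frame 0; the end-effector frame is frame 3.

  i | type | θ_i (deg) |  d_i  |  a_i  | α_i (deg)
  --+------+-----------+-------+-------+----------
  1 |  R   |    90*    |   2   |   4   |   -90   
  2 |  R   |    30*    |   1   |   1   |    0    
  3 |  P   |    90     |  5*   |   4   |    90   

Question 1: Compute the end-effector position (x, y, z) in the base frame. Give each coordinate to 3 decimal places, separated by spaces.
-6.000 2.866 -1.964

after link 1: o_1 = (0.0000, 4.0000, 2.0000)
after link 2: o_2 = (-1.0000, 4.8660, 1.5000)
after link 3: o_3 = (-6.0000, 2.8660, -1.9641)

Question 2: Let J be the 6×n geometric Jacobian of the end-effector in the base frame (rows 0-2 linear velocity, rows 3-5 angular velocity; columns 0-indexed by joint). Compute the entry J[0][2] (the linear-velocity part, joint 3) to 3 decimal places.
prismatic axis z_2 = (-1.0000,0.0000,0.0000)
J_v[:, 2] = z_2; J_ω[:, 2] = (0,0,0)
entry J[0][2] = -1.0000

-1.000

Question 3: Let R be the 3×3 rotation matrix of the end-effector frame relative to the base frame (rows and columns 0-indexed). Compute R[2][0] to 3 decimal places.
End-effector x-axis (col 0 of R) = (-0.0000,-0.5000,-0.8660)
R[2][0] = -0.8660

-0.866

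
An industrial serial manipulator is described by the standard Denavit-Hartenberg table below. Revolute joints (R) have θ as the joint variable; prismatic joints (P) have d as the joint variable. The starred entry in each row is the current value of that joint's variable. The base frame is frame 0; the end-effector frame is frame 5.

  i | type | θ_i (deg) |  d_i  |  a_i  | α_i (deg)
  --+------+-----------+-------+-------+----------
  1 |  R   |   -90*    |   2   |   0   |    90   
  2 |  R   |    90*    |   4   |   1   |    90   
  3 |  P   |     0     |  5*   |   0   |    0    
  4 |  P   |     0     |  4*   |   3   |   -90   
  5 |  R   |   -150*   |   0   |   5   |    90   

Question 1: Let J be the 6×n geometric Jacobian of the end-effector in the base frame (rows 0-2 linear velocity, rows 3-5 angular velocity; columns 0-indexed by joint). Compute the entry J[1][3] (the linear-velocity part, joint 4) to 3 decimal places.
prismatic axis z_3 = (-0.0000,-1.0000,-0.0000)
J_v[:, 3] = z_3; J_ω[:, 3] = (0,0,0)
entry J[1][3] = -1.0000

-1.000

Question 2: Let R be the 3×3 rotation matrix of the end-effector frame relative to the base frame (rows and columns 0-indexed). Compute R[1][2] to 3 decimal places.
0.866

End-effector z-axis (col 2 of R) = (-0.0000,0.8660,-0.5000)
R[1][2] = 0.8660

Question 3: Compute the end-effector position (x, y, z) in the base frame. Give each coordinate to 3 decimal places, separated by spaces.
-4.000 -11.500 1.670

after link 1: o_1 = (0.0000, 0.0000, 2.0000)
after link 2: o_2 = (-4.0000, -0.0000, 3.0000)
after link 3: o_3 = (-4.0000, -5.0000, 3.0000)
after link 4: o_4 = (-4.0000, -9.0000, 6.0000)
after link 5: o_5 = (-4.0000, -11.5000, 1.6699)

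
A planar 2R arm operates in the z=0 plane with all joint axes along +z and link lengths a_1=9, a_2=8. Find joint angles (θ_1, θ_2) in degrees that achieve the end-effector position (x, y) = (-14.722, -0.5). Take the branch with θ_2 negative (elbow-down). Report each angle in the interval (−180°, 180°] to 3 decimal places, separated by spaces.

cos θ_2 = (216.9873−9²−8²)/(2·9·8) = 0.4999; θ_2 = -60.0058° (elbow-down)
β = atan2(-0.5000,-14.7220) = -178.0548°; ψ = atan2(-6.9286,12.9993) = -28.0576°
θ_1 = β − ψ = -149.9973°

-149.997 -60.006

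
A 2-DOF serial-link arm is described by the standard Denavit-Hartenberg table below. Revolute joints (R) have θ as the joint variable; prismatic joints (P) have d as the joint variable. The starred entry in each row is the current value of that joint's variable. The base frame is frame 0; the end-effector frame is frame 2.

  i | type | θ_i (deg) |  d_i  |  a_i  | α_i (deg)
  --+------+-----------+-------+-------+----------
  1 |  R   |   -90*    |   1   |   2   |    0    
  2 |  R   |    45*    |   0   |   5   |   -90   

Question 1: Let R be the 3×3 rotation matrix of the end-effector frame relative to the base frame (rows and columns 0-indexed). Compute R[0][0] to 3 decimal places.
0.707

End-effector x-axis (col 0 of R) = (0.7071,-0.7071,0.0000)
R[0][0] = 0.7071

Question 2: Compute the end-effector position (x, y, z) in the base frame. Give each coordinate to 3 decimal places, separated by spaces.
after link 1: o_1 = (0.0000, -2.0000, 1.0000)
after link 2: o_2 = (3.5355, -5.5355, 1.0000)

3.536 -5.536 1.000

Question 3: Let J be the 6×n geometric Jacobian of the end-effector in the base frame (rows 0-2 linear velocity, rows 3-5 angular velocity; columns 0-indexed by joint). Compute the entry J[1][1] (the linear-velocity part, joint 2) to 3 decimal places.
3.536

axis z_1 = (0.0000,0.0000,1.0000); lever o_n−o_1 = (3.5355,-3.5355,0.0000)
cross product → J_v[:, 1] = (3.5355,3.5355,-0.0000)
J_ω[:, 1] = z_1
entry J[1][1] = 3.5355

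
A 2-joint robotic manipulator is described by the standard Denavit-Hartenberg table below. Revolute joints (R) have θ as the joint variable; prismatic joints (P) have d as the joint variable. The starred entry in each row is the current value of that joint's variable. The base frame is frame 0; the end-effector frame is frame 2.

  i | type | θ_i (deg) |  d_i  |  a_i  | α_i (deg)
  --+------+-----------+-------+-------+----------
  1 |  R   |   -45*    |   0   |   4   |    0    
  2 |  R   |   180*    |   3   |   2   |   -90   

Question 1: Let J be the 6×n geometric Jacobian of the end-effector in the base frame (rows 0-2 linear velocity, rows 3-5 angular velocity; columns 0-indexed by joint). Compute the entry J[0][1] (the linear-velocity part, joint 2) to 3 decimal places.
-1.414

axis z_1 = (0.0000,0.0000,1.0000); lever o_n−o_1 = (-1.4142,1.4142,3.0000)
cross product → J_v[:, 1] = (-1.4142,-1.4142,0.0000)
J_ω[:, 1] = z_1
entry J[0][1] = -1.4142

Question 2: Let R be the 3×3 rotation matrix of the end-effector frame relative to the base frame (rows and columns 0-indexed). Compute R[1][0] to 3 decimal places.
0.707

End-effector x-axis (col 0 of R) = (-0.7071,0.7071,0.0000)
R[1][0] = 0.7071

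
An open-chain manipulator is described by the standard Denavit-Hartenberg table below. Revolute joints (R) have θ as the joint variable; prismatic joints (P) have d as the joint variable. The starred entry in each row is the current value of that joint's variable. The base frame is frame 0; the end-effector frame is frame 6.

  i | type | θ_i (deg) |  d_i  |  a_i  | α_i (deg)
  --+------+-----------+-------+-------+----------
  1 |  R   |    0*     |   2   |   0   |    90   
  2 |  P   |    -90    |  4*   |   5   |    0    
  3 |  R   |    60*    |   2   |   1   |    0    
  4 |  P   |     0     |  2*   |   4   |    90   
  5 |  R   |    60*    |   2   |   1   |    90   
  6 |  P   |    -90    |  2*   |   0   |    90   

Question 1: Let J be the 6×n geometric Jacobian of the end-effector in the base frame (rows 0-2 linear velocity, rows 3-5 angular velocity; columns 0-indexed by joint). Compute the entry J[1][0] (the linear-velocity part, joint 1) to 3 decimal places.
5.263

axis z_0 = ẑ; lever o_n−o_0 = (5.2631,-7.8660,-8.3481)
cross product → J_v[:, 0] = (7.8660,5.2631,-0.0000)
J_ω[:, 0] = z_0
entry J[1][0] = 5.2631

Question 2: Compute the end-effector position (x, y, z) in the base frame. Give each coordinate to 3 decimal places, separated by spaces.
5.263 -7.866 -8.348

after link 1: o_1 = (0.0000, 0.0000, 2.0000)
after link 2: o_2 = (0.0000, -4.0000, -3.0000)
after link 3: o_3 = (0.8660, -6.0000, -3.5000)
after link 4: o_4 = (4.3301, -8.0000, -5.5000)
after link 5: o_5 = (3.7631, -8.8660, -7.4821)
after link 6: o_6 = (5.2631, -7.8660, -8.3481)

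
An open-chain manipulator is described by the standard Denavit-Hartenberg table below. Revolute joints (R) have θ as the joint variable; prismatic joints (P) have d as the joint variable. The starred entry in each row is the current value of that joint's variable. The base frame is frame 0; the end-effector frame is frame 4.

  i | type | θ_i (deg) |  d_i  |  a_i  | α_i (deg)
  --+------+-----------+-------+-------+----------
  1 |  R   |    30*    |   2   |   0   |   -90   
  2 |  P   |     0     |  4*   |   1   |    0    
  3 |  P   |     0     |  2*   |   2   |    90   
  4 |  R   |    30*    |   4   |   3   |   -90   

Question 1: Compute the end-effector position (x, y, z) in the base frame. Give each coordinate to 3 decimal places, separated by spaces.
1.098 9.294 6.000

after link 1: o_1 = (0.0000, 0.0000, 2.0000)
after link 2: o_2 = (-1.1340, 3.9641, 2.0000)
after link 3: o_3 = (-0.4019, 6.6962, 2.0000)
after link 4: o_4 = (1.0981, 9.2942, 6.0000)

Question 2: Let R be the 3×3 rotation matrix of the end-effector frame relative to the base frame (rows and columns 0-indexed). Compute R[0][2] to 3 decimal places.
-0.866

End-effector z-axis (col 2 of R) = (-0.8660,0.5000,0.0000)
R[0][2] = -0.8660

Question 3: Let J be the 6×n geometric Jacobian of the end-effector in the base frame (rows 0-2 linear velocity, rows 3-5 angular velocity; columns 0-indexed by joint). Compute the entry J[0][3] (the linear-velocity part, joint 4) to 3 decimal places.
axis z_3 = (0.0000,0.0000,1.0000); lever o_n−o_3 = (1.5000,2.5981,4.0000)
cross product → J_v[:, 3] = (-2.5981,1.5000,0.0000)
J_ω[:, 3] = z_3
entry J[0][3] = -2.5981

-2.598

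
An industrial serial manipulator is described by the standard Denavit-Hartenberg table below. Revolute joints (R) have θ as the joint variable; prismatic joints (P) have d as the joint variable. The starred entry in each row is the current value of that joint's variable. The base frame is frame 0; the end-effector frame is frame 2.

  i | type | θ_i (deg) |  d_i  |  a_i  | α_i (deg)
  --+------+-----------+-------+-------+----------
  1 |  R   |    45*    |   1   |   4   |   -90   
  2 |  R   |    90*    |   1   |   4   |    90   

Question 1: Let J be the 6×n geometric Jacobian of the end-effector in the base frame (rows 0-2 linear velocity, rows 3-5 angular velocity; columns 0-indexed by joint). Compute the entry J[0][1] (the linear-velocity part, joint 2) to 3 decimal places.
axis z_1 = (-0.7071,0.7071,0.0000); lever o_n−o_1 = (-0.7071,0.7071,-4.0000)
cross product → J_v[:, 1] = (-2.8284,-2.8284,-0.0000)
J_ω[:, 1] = z_1
entry J[0][1] = -2.8284

-2.828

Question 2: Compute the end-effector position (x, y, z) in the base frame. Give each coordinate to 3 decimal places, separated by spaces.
2.121 3.536 -3.000

after link 1: o_1 = (2.8284, 2.8284, 1.0000)
after link 2: o_2 = (2.1213, 3.5355, -3.0000)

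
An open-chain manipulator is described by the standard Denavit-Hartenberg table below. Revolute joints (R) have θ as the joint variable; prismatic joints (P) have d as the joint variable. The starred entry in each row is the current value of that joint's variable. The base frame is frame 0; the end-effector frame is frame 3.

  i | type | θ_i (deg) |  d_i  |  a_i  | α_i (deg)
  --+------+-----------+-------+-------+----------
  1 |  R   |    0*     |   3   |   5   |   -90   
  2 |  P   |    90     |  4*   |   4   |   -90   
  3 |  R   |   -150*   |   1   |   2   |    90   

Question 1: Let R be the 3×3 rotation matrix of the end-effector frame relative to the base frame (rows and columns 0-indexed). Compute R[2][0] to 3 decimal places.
End-effector x-axis (col 0 of R) = (-0.0000,0.5000,0.8660)
R[2][0] = 0.8660

0.866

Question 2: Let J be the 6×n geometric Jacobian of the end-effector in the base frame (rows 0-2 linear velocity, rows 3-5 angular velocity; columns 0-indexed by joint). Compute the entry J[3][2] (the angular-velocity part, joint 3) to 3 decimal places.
-1.000

axis z_2 = (-1.0000,0.0000,-0.0000); lever o_n−o_2 = (-1.0000,1.0000,1.7321)
cross product → J_v[:, 2] = (0.0000,1.7321,-1.0000)
J_ω[:, 2] = z_2
entry J[3][2] = -1.0000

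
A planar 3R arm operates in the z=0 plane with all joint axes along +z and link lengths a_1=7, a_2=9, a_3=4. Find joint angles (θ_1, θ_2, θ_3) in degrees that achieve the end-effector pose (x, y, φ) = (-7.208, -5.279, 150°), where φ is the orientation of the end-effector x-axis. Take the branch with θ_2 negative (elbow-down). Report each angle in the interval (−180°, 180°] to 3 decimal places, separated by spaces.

-45.003 -120.000 -44.998

wrist centre = target − a_3·(cos φ, sin φ) = (-3.7439, -7.2790)
cos θ_2 = (67.0006−7²−9²)/(2·7·9) = -0.5000; θ_2 = -119.9997° (elbow-down)
β = atan2(-7.2790,-3.7439) = -117.2187°; ψ = atan2(-7.7943,2.5000) = -72.2161°
θ_1 = β − ψ = -45.0026°
θ_3 = φ − θ_1 − θ_2 = -44.9978° (wrapped to (-180°,180°])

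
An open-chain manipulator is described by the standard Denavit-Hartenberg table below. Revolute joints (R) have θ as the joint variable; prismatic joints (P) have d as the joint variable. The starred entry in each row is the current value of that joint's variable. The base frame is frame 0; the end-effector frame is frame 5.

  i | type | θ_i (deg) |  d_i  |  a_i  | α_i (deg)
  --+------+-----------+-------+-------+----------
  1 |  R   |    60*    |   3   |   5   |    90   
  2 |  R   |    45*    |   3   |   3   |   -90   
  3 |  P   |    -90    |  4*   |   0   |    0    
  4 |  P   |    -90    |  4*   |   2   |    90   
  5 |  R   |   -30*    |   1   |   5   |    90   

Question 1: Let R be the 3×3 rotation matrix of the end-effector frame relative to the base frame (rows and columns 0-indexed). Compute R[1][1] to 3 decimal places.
0.500

End-effector y-axis (col 1 of R) = (-0.8660,0.5000,-0.0000)
R[1][1] = 0.5000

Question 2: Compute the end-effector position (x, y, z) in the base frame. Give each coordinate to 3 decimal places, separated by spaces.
after link 1: o_1 = (2.5000, 4.3301, 3.0000)
after link 2: o_2 = (6.1587, 4.6672, 5.1213)
after link 3: o_3 = (4.7445, 2.2178, 7.9497)
after link 4: o_4 = (2.6232, -1.4565, 9.3640)
after link 5: o_5 = (1.1101, -2.0772, 4.5343)

1.110 -2.077 4.534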